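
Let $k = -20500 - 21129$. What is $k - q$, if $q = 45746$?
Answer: $-87375$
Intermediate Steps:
$k = -41629$
$k - q = -41629 - 45746 = -87375$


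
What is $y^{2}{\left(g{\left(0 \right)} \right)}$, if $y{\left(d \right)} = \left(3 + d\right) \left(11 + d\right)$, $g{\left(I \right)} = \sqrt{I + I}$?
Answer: $1089$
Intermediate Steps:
$g{\left(I \right)} = \sqrt{2} \sqrt{I}$ ($g{\left(I \right)} = \sqrt{2 I} = \sqrt{2} \sqrt{I}$)
$y^{2}{\left(g{\left(0 \right)} \right)} = \left(33 + \left(\sqrt{2} \sqrt{0}\right)^{2} + 14 \sqrt{2} \sqrt{0}\right)^{2} = \left(33 + \left(\sqrt{2} \cdot 0\right)^{2} + 14 \sqrt{2} \cdot 0\right)^{2} = \left(33 + 0^{2} + 14 \cdot 0\right)^{2} = \left(33 + 0 + 0\right)^{2} = 33^{2} = 1089$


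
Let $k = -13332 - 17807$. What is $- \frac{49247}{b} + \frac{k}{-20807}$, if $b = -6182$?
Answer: $\frac{110653057}{11693534} \approx 9.4628$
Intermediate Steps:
$k = -31139$ ($k = -13332 - 17807 = -31139$)
$- \frac{49247}{b} + \frac{k}{-20807} = - \frac{49247}{-6182} - \frac{31139}{-20807} = \left(-49247\right) \left(- \frac{1}{6182}\right) - - \frac{31139}{20807} = \frac{4477}{562} + \frac{31139}{20807} = \frac{110653057}{11693534}$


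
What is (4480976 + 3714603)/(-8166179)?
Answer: -1170797/1166597 ≈ -1.0036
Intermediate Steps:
(4480976 + 3714603)/(-8166179) = 8195579*(-1/8166179) = -1170797/1166597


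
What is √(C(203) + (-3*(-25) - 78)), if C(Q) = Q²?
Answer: √41206 ≈ 202.99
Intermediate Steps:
√(C(203) + (-3*(-25) - 78)) = √(203² + (-3*(-25) - 78)) = √(41209 + (75 - 78)) = √(41209 - 3) = √41206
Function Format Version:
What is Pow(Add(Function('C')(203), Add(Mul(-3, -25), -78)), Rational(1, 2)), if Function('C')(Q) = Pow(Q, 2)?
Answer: Pow(41206, Rational(1, 2)) ≈ 202.99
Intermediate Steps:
Pow(Add(Function('C')(203), Add(Mul(-3, -25), -78)), Rational(1, 2)) = Pow(Add(Pow(203, 2), Add(Mul(-3, -25), -78)), Rational(1, 2)) = Pow(Add(41209, Add(75, -78)), Rational(1, 2)) = Pow(Add(41209, -3), Rational(1, 2)) = Pow(41206, Rational(1, 2))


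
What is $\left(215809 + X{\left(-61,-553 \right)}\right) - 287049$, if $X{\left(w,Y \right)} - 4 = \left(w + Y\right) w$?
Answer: $-33782$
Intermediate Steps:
$X{\left(w,Y \right)} = 4 + w \left(Y + w\right)$ ($X{\left(w,Y \right)} = 4 + \left(w + Y\right) w = 4 + \left(Y + w\right) w = 4 + w \left(Y + w\right)$)
$\left(215809 + X{\left(-61,-553 \right)}\right) - 287049 = \left(215809 + \left(4 + \left(-61\right)^{2} - -33733\right)\right) - 287049 = \left(215809 + \left(4 + 3721 + 33733\right)\right) - 287049 = \left(215809 + 37458\right) - 287049 = 253267 - 287049 = -33782$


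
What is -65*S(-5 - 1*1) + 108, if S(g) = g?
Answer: 498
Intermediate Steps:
-65*S(-5 - 1*1) + 108 = -65*(-5 - 1*1) + 108 = -65*(-5 - 1) + 108 = -65*(-6) + 108 = 390 + 108 = 498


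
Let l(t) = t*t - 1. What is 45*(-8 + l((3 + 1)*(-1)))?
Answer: 315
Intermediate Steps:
l(t) = -1 + t**2 (l(t) = t**2 - 1 = -1 + t**2)
45*(-8 + l((3 + 1)*(-1))) = 45*(-8 + (-1 + ((3 + 1)*(-1))**2)) = 45*(-8 + (-1 + (4*(-1))**2)) = 45*(-8 + (-1 + (-4)**2)) = 45*(-8 + (-1 + 16)) = 45*(-8 + 15) = 45*7 = 315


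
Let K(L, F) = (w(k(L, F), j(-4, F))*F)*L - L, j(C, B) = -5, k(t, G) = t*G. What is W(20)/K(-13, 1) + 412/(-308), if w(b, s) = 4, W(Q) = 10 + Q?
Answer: -2109/1001 ≈ -2.1069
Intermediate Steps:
k(t, G) = G*t
K(L, F) = -L + 4*F*L (K(L, F) = (4*F)*L - L = 4*F*L - L = -L + 4*F*L)
W(20)/K(-13, 1) + 412/(-308) = (10 + 20)/((-13*(-1 + 4*1))) + 412/(-308) = 30/((-13*(-1 + 4))) + 412*(-1/308) = 30/((-13*3)) - 103/77 = 30/(-39) - 103/77 = 30*(-1/39) - 103/77 = -10/13 - 103/77 = -2109/1001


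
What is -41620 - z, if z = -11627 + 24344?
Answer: -54337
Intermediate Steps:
z = 12717
-41620 - z = -41620 - 1*12717 = -41620 - 12717 = -54337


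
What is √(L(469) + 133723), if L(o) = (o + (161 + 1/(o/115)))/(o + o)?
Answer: 3*√13072885598/938 ≈ 365.68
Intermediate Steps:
L(o) = (161 + o + 115/o)/(2*o) (L(o) = (o + (161 + 1/(o*(1/115))))/((2*o)) = (o + (161 + 1/(o/115)))*(1/(2*o)) = (o + (161 + 115/o))*(1/(2*o)) = (161 + o + 115/o)*(1/(2*o)) = (161 + o + 115/o)/(2*o))
√(L(469) + 133723) = √((½)*(115 + 469² + 161*469)/469² + 133723) = √((½)*(1/219961)*(115 + 219961 + 75509) + 133723) = √((½)*(1/219961)*295585 + 133723) = √(295585/439922 + 133723) = √(58827985191/439922) = 3*√13072885598/938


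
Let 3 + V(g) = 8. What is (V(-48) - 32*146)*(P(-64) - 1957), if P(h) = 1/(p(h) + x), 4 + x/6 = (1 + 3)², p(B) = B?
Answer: 73061885/8 ≈ 9.1327e+6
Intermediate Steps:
V(g) = 5 (V(g) = -3 + 8 = 5)
x = 72 (x = -24 + 6*(1 + 3)² = -24 + 6*4² = -24 + 6*16 = -24 + 96 = 72)
P(h) = 1/(72 + h) (P(h) = 1/(h + 72) = 1/(72 + h))
(V(-48) - 32*146)*(P(-64) - 1957) = (5 - 32*146)*(1/(72 - 64) - 1957) = (5 - 4672)*(1/8 - 1957) = -4667*(⅛ - 1957) = -4667*(-15655/8) = 73061885/8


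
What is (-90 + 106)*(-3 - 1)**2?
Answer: 256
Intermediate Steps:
(-90 + 106)*(-3 - 1)**2 = 16*(-4)**2 = 16*16 = 256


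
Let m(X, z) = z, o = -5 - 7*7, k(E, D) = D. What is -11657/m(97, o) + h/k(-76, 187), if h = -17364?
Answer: 1242203/10098 ≈ 123.01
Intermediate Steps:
o = -54 (o = -5 - 49 = -54)
-11657/m(97, o) + h/k(-76, 187) = -11657/(-54) - 17364/187 = -11657*(-1/54) - 17364*1/187 = 11657/54 - 17364/187 = 1242203/10098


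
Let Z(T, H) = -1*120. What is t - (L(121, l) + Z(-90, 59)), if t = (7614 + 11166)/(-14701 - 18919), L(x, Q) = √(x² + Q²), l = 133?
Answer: 200781/1681 - √32330 ≈ -60.364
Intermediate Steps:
Z(T, H) = -120
L(x, Q) = √(Q² + x²)
t = -939/1681 (t = 18780/(-33620) = 18780*(-1/33620) = -939/1681 ≈ -0.55860)
t - (L(121, l) + Z(-90, 59)) = -939/1681 - (√(133² + 121²) - 120) = -939/1681 - (√(17689 + 14641) - 120) = -939/1681 - (√32330 - 120) = -939/1681 - (-120 + √32330) = -939/1681 + (120 - √32330) = 200781/1681 - √32330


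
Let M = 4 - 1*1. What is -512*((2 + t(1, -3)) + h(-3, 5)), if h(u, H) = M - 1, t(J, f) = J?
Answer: -2560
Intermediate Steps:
M = 3 (M = 4 - 1 = 3)
h(u, H) = 2 (h(u, H) = 3 - 1 = 2)
-512*((2 + t(1, -3)) + h(-3, 5)) = -512*((2 + 1) + 2) = -512*(3 + 2) = -512*5 = -2560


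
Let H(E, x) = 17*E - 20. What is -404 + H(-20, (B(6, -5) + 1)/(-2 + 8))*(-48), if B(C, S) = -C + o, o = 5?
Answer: 16876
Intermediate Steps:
B(C, S) = 5 - C (B(C, S) = -C + 5 = 5 - C)
H(E, x) = -20 + 17*E
-404 + H(-20, (B(6, -5) + 1)/(-2 + 8))*(-48) = -404 + (-20 + 17*(-20))*(-48) = -404 + (-20 - 340)*(-48) = -404 - 360*(-48) = -404 + 17280 = 16876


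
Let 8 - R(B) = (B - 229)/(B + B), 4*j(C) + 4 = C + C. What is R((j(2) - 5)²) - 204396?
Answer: -5109598/25 ≈ -2.0438e+5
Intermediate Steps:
j(C) = -1 + C/2 (j(C) = -1 + (C + C)/4 = -1 + (2*C)/4 = -1 + C/2)
R(B) = 8 - (-229 + B)/(2*B) (R(B) = 8 - (B - 229)/(B + B) = 8 - (-229 + B)/(2*B))
R((j(2) - 5)²) - 204396 = (229 + 15*((-1 + (½)*2) - 5)²)/(2*(((-1 + (½)*2) - 5)²)) - 204396 = (229 + 15*((-1 + 1) - 5)²)/(2*(((-1 + 1) - 5)²)) - 204396 = (229 + 15*(0 - 5)²)/(2*((0 - 5)²)) - 204396 = (229 + 15*(-5)²)/(2*((-5)²)) - 204396 = (½)*(229 + 15*25)/25 - 204396 = (½)*(1/25)*(229 + 375) - 204396 = (½)*(1/25)*604 - 204396 = 302/25 - 204396 = -5109598/25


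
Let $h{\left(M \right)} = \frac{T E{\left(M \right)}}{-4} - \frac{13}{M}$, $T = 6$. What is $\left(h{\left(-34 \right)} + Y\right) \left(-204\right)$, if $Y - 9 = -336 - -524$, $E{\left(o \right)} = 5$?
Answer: $-38736$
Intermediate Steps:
$Y = 197$ ($Y = 9 - -188 = 9 + \left(-336 + 524\right) = 9 + 188 = 197$)
$h{\left(M \right)} = - \frac{15}{2} - \frac{13}{M}$ ($h{\left(M \right)} = \frac{6 \cdot 5}{-4} - \frac{13}{M} = 30 \left(- \frac{1}{4}\right) - \frac{13}{M} = - \frac{15}{2} - \frac{13}{M}$)
$\left(h{\left(-34 \right)} + Y\right) \left(-204\right) = \left(\left(- \frac{15}{2} - \frac{13}{-34}\right) + 197\right) \left(-204\right) = \left(\left(- \frac{15}{2} - - \frac{13}{34}\right) + 197\right) \left(-204\right) = \left(\left(- \frac{15}{2} + \frac{13}{34}\right) + 197\right) \left(-204\right) = \left(- \frac{121}{17} + 197\right) \left(-204\right) = \frac{3228}{17} \left(-204\right) = -38736$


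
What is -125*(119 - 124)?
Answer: 625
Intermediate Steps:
-125*(119 - 124) = -125*(-5) = 625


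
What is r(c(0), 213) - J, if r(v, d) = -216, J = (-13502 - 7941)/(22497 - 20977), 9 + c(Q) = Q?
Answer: -306877/1520 ≈ -201.89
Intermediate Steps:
c(Q) = -9 + Q
J = -21443/1520 ≈ -14.107
r(c(0), 213) - J = -216 - 1*(-21443/1520) = -216 + 21443/1520 = -306877/1520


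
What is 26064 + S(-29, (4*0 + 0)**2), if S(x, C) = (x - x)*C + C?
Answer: 26064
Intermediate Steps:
S(x, C) = C (S(x, C) = 0*C + C = 0 + C = C)
26064 + S(-29, (4*0 + 0)**2) = 26064 + (4*0 + 0)**2 = 26064 + (0 + 0)**2 = 26064 + 0**2 = 26064 + 0 = 26064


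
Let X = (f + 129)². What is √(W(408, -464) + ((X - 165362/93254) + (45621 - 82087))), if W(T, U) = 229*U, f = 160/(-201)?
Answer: 2*I*√2773112450046222389/9372027 ≈ 355.37*I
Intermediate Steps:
f = -160/201 (f = 160*(-1/201) = -160/201 ≈ -0.79602)
X = 664041361/40401 (X = (-160/201 + 129)² = (25769/201)² = 664041361/40401 ≈ 16436.)
√(W(408, -464) + ((X - 165362/93254) + (45621 - 82087))) = √(229*(-464) + ((664041361/40401 - 165362/93254) + (45621 - 82087))) = √(-106256 + ((664041361/40401 - 165362*1/93254) - 36466)) = √(-106256 + ((664041361/40401 - 82681/46627) - 36466)) = √(-106256 + (30958916144266/1883777427 - 36466)) = √(-106256 - 37734911508716/1883777427) = √(-237897565792028/1883777427) = 2*I*√2773112450046222389/9372027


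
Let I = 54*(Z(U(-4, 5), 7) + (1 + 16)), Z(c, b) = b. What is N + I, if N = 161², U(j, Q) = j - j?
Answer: 27217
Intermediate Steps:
U(j, Q) = 0
N = 25921
I = 1296 (I = 54*(7 + (1 + 16)) = 54*(7 + 17) = 54*24 = 1296)
N + I = 25921 + 1296 = 27217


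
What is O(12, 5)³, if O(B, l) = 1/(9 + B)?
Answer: 1/9261 ≈ 0.00010798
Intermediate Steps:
O(12, 5)³ = (1/(9 + 12))³ = (1/21)³ = 1/9261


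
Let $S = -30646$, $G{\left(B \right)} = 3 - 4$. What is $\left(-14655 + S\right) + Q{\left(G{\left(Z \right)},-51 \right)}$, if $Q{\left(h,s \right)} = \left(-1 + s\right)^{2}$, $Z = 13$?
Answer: $-42597$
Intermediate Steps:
$G{\left(B \right)} = -1$ ($G{\left(B \right)} = 3 - 4 = -1$)
$\left(-14655 + S\right) + Q{\left(G{\left(Z \right)},-51 \right)} = \left(-14655 - 30646\right) + \left(-1 - 51\right)^{2} = -45301 + \left(-52\right)^{2} = -45301 + 2704 = -42597$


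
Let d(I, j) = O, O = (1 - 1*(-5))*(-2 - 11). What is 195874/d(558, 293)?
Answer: -97937/39 ≈ -2511.2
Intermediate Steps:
O = -78 (O = (1 + 5)*(-13) = 6*(-13) = -78)
d(I, j) = -78
195874/d(558, 293) = 195874/(-78) = 195874*(-1/78) = -97937/39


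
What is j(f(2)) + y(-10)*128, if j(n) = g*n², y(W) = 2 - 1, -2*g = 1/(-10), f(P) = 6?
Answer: 649/5 ≈ 129.80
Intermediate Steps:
g = 1/20 (g = -½/(-10) = -½*(-⅒) = 1/20 ≈ 0.050000)
y(W) = 1
j(n) = n²/20
j(f(2)) + y(-10)*128 = (1/20)*6² + 1*128 = (1/20)*36 + 128 = 9/5 + 128 = 649/5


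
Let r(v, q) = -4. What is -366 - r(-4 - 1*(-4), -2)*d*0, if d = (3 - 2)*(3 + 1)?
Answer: -366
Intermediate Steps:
d = 4 (d = 1*4 = 4)
-366 - r(-4 - 1*(-4), -2)*d*0 = -366 - (-4*4)*0 = -366 - (-16)*0 = -366 - 1*0 = -366 + 0 = -366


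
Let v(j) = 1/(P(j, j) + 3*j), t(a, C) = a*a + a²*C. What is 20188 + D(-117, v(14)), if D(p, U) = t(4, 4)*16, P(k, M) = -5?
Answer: 21468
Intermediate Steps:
t(a, C) = a² + C*a²
v(j) = 1/(-5 + 3*j)
D(p, U) = 1280 (D(p, U) = (4²*(1 + 4))*16 = (16*5)*16 = 80*16 = 1280)
20188 + D(-117, v(14)) = 20188 + 1280 = 21468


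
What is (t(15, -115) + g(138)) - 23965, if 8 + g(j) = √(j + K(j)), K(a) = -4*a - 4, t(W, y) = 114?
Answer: -23859 + I*√418 ≈ -23859.0 + 20.445*I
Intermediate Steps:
K(a) = -4 - 4*a
g(j) = -8 + √(-4 - 3*j) (g(j) = -8 + √(j + (-4 - 4*j)) = -8 + √(-4 - 3*j))
(t(15, -115) + g(138)) - 23965 = (114 + (-8 + √(-4 - 3*138))) - 23965 = (114 + (-8 + √(-4 - 414))) - 23965 = (114 + (-8 + √(-418))) - 23965 = (114 + (-8 + I*√418)) - 23965 = (106 + I*√418) - 23965 = -23859 + I*√418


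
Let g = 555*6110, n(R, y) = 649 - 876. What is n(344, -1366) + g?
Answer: 3390823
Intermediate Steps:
n(R, y) = -227
g = 3391050
n(344, -1366) + g = -227 + 3391050 = 3390823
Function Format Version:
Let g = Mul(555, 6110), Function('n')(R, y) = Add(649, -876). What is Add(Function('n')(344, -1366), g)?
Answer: 3390823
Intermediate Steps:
Function('n')(R, y) = -227
g = 3391050
Add(Function('n')(344, -1366), g) = Add(-227, 3391050) = 3390823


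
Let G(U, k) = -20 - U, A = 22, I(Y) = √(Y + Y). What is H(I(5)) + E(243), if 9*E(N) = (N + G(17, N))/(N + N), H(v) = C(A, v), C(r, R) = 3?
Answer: 6664/2187 ≈ 3.0471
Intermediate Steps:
I(Y) = √2*√Y (I(Y) = √(2*Y) = √2*√Y)
H(v) = 3
E(N) = (-37 + N)/(18*N) (E(N) = ((N + (-20 - 1*17))/(N + N))/9 = ((N + (-20 - 17))/((2*N)))/9 = ((N - 37)*(1/(2*N)))/9 = ((-37 + N)*(1/(2*N)))/9 = ((-37 + N)/(2*N))/9 = (-37 + N)/(18*N))
H(I(5)) + E(243) = 3 + (1/18)*(-37 + 243)/243 = 3 + (1/18)*(1/243)*206 = 3 + 103/2187 = 6664/2187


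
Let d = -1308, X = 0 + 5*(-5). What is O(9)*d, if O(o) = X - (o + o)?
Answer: 56244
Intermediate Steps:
X = -25 (X = 0 - 25 = -25)
O(o) = -25 - 2*o (O(o) = -25 - (o + o) = -25 - 2*o)
O(9)*d = (-25 - 2*9)*(-1308) = (-25 - 18)*(-1308) = -43*(-1308) = 56244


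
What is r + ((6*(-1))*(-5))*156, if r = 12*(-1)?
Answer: 4668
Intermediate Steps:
r = -12
r + ((6*(-1))*(-5))*156 = -12 + ((6*(-1))*(-5))*156 = -12 - 6*(-5)*156 = -12 + 30*156 = -12 + 4680 = 4668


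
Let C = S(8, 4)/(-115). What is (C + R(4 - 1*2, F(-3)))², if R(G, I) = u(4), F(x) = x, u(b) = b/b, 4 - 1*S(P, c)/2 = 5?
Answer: 13689/13225 ≈ 1.0351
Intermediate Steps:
S(P, c) = -2 (S(P, c) = 8 - 2*5 = 8 - 10 = -2)
u(b) = 1
C = 2/115 (C = -2/(-115) = -2*(-1/115) = 2/115 ≈ 0.017391)
R(G, I) = 1
(C + R(4 - 1*2, F(-3)))² = (2/115 + 1)² = (117/115)² = 13689/13225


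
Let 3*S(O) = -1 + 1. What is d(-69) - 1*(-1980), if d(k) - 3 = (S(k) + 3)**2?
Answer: 1992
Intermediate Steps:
S(O) = 0 (S(O) = (-1 + 1)/3 = (1/3)*0 = 0)
d(k) = 12 (d(k) = 3 + (0 + 3)**2 = 3 + 3**2 = 3 + 9 = 12)
d(-69) - 1*(-1980) = 12 - 1*(-1980) = 12 + 1980 = 1992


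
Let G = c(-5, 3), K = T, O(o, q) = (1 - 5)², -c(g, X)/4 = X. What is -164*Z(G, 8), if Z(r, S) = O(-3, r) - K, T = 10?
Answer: -984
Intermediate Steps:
c(g, X) = -4*X
O(o, q) = 16 (O(o, q) = (-4)² = 16)
K = 10
G = -12 (G = -4*3 = -12)
Z(r, S) = 6 (Z(r, S) = 16 - 1*10 = 16 - 10 = 6)
-164*Z(G, 8) = -164*6 = -984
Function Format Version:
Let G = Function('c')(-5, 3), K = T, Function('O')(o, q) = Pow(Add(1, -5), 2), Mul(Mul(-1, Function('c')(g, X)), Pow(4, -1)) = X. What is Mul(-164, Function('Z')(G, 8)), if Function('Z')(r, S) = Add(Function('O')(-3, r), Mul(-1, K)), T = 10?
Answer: -984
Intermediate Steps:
Function('c')(g, X) = Mul(-4, X)
Function('O')(o, q) = 16 (Function('O')(o, q) = Pow(-4, 2) = 16)
K = 10
G = -12 (G = Mul(-4, 3) = -12)
Function('Z')(r, S) = 6 (Function('Z')(r, S) = Add(16, Mul(-1, 10)) = Add(16, -10) = 6)
Mul(-164, Function('Z')(G, 8)) = Mul(-164, 6) = -984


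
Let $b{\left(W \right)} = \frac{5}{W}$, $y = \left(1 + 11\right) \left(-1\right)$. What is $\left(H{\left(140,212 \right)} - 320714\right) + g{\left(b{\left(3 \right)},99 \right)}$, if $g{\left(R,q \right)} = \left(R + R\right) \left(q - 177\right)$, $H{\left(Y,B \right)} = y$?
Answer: $-320986$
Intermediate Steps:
$y = -12$ ($y = 12 \left(-1\right) = -12$)
$H{\left(Y,B \right)} = -12$
$g{\left(R,q \right)} = 2 R \left(-177 + q\right)$
$\left(H{\left(140,212 \right)} - 320714\right) + g{\left(b{\left(3 \right)},99 \right)} = \left(-12 - 320714\right) + 2 \cdot \frac{5}{3} \left(-177 + 99\right) = -320726 + 2 \cdot 5 \cdot \frac{1}{3} \left(-78\right) = -320726 + 2 \cdot \frac{5}{3} \left(-78\right) = -320726 - 260 = -320986$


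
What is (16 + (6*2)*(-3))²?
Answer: 400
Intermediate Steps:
(16 + (6*2)*(-3))² = (16 + 12*(-3))² = (16 - 36)² = (-20)² = 400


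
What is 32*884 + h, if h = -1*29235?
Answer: -947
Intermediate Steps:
h = -29235
32*884 + h = 32*884 - 29235 = 28288 - 29235 = -947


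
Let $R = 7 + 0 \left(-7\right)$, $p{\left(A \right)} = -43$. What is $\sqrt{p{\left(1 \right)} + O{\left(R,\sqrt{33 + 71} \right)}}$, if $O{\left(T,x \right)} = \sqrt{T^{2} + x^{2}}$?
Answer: $\sqrt{-43 + 3 \sqrt{17}} \approx 5.5345 i$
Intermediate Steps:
$R = 7$ ($R = 7 + 0 = 7$)
$\sqrt{p{\left(1 \right)} + O{\left(R,\sqrt{33 + 71} \right)}} = \sqrt{-43 + \sqrt{7^{2} + \left(\sqrt{33 + 71}\right)^{2}}} = \sqrt{-43 + \sqrt{49 + \left(\sqrt{104}\right)^{2}}} = \sqrt{-43 + \sqrt{49 + \left(2 \sqrt{26}\right)^{2}}} = \sqrt{-43 + \sqrt{49 + 104}} = \sqrt{-43 + \sqrt{153}} = \sqrt{-43 + 3 \sqrt{17}}$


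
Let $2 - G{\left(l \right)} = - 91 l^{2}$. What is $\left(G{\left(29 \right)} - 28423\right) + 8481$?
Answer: $56591$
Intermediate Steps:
$G{\left(l \right)} = 2 + 91 l^{2}$ ($G{\left(l \right)} = 2 - - 91 l^{2} = 2 + 91 l^{2}$)
$\left(G{\left(29 \right)} - 28423\right) + 8481 = \left(\left(2 + 91 \cdot 29^{2}\right) - 28423\right) + 8481 = \left(\left(2 + 91 \cdot 841\right) - 28423\right) + 8481 = \left(\left(2 + 76531\right) - 28423\right) + 8481 = \left(76533 - 28423\right) + 8481 = 48110 + 8481 = 56591$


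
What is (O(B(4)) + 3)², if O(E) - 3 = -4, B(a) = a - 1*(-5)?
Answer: 4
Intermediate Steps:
B(a) = 5 + a (B(a) = a + 5 = 5 + a)
O(E) = -1 (O(E) = 3 - 4 = -1)
(O(B(4)) + 3)² = (-1 + 3)² = 2² = 4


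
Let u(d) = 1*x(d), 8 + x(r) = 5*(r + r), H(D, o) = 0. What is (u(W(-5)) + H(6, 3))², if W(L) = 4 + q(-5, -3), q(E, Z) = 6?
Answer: 8464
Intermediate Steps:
x(r) = -8 + 10*r (x(r) = -8 + 5*(r + r) = -8 + 5*(2*r) = -8 + 10*r)
W(L) = 10 (W(L) = 4 + 6 = 10)
u(d) = -8 + 10*d (u(d) = 1*(-8 + 10*d) = -8 + 10*d)
(u(W(-5)) + H(6, 3))² = ((-8 + 10*10) + 0)² = ((-8 + 100) + 0)² = (92 + 0)² = 92² = 8464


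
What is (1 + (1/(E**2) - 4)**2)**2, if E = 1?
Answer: 100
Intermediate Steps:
(1 + (1/(E**2) - 4)**2)**2 = (1 + (1/(1**2) - 4)**2)**2 = (1 + (1/1 - 4)**2)**2 = (1 + (1 - 4)**2)**2 = (1 + (-3)**2)**2 = (1 + 9)**2 = 10**2 = 100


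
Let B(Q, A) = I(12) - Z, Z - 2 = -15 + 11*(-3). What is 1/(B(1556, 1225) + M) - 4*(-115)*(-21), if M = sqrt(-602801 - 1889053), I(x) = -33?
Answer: (-9660*sqrt(2491854) + 125579*I)/(sqrt(2491854) - 13*I) ≈ -9660.0 - 0.00063348*I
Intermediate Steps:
Z = -46 (Z = 2 + (-15 + 11*(-3)) = 2 + (-15 - 33) = 2 - 48 = -46)
M = I*sqrt(2491854) (M = sqrt(-2491854) = I*sqrt(2491854) ≈ 1578.6*I)
B(Q, A) = 13 (B(Q, A) = -33 - 1*(-46) = -33 + 46 = 13)
1/(B(1556, 1225) + M) - 4*(-115)*(-21) = 1/(13 + I*sqrt(2491854)) - 4*(-115)*(-21) = 1/(13 + I*sqrt(2491854)) - (-460)*(-21) = 1/(13 + I*sqrt(2491854)) - 1*9660 = 1/(13 + I*sqrt(2491854)) - 9660 = -9660 + 1/(13 + I*sqrt(2491854))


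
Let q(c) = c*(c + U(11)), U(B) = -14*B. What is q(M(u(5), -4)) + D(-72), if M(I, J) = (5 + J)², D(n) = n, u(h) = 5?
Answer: -225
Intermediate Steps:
q(c) = c*(-154 + c) (q(c) = c*(c - 14*11) = c*(c - 154) = c*(-154 + c))
q(M(u(5), -4)) + D(-72) = (5 - 4)²*(-154 + (5 - 4)²) - 72 = 1²*(-154 + 1²) - 72 = 1*(-154 + 1) - 72 = 1*(-153) - 72 = -153 - 72 = -225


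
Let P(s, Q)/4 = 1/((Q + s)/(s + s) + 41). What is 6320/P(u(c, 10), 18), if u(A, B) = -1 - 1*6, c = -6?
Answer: 444770/7 ≈ 63539.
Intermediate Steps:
u(A, B) = -7 (u(A, B) = -1 - 6 = -7)
P(s, Q) = 4/(41 + (Q + s)/(2*s)) (P(s, Q) = 4/((Q + s)/(s + s) + 41) = 4/((Q + s)/((2*s)) + 41) = 4/((Q + s)*(1/(2*s)) + 41) = 4/((Q + s)/(2*s) + 41) = 4/(41 + (Q + s)/(2*s)))
6320/P(u(c, 10), 18) = 6320/((8*(-7)/(18 + 83*(-7)))) = 6320/((8*(-7)/(18 - 581))) = 6320/((8*(-7)/(-563))) = 6320/((8*(-7)*(-1/563))) = 6320/(56/563) = 6320*(563/56) = 444770/7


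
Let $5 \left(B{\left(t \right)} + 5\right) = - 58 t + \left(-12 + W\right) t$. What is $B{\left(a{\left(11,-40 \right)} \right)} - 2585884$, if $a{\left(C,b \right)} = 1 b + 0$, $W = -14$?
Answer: $-2585217$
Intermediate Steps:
$a{\left(C,b \right)} = b$ ($a{\left(C,b \right)} = b + 0 = b$)
$B{\left(t \right)} = -5 - \frac{84 t}{5}$ ($B{\left(t \right)} = -5 + \frac{- 58 t + \left(-12 - 14\right) t}{5} = -5 + \frac{- 58 t - 26 t}{5} = -5 + \frac{\left(-84\right) t}{5} = -5 - \frac{84 t}{5}$)
$B{\left(a{\left(11,-40 \right)} \right)} - 2585884 = \left(-5 - -672\right) - 2585884 = \left(-5 + 672\right) - 2585884 = 667 - 2585884 = -2585217$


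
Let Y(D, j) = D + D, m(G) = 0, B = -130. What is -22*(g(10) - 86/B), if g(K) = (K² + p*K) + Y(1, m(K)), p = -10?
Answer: -3806/65 ≈ -58.554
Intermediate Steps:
Y(D, j) = 2*D
g(K) = 2 + K² - 10*K (g(K) = (K² - 10*K) + 2*1 = (K² - 10*K) + 2 = 2 + K² - 10*K)
-22*(g(10) - 86/B) = -22*((2 + 10² - 10*10) - 86/(-130)) = -22*((2 + 100 - 100) - 86*(-1/130)) = -22*(2 + 43/65) = -22*173/65 = -3806/65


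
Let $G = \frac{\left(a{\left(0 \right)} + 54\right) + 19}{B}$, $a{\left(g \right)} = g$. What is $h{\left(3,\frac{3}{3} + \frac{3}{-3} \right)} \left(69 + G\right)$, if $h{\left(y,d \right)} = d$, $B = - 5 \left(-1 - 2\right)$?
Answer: $0$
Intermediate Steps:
$B = 15$ ($B = \left(-5\right) \left(-3\right) = 15$)
$G = \frac{73}{15}$ ($G = \frac{\left(0 + 54\right) + 19}{15} = \left(54 + 19\right) \frac{1}{15} = 73 \cdot \frac{1}{15} = \frac{73}{15} \approx 4.8667$)
$h{\left(3,\frac{3}{3} + \frac{3}{-3} \right)} \left(69 + G\right) = \left(\frac{3}{3} + \frac{3}{-3}\right) \left(69 + \frac{73}{15}\right) = \left(3 \cdot \frac{1}{3} + 3 \left(- \frac{1}{3}\right)\right) \frac{1108}{15} = \left(1 - 1\right) \frac{1108}{15} = 0 \cdot \frac{1108}{15} = 0$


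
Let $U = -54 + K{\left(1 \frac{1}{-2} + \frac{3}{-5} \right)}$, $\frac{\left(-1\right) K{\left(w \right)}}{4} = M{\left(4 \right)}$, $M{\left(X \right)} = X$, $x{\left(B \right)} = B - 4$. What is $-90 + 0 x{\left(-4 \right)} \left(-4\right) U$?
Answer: $-90$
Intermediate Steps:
$x{\left(B \right)} = -4 + B$ ($x{\left(B \right)} = B - 4 = -4 + B$)
$K{\left(w \right)} = -16$ ($K{\left(w \right)} = \left(-4\right) 4 = -16$)
$U = -70$ ($U = -54 - 16 = -70$)
$-90 + 0 x{\left(-4 \right)} \left(-4\right) U = -90 + 0 \left(-4 - 4\right) \left(-4\right) \left(-70\right) = -90 + 0 \left(-8\right) \left(-4\right) \left(-70\right) = -90 + 0 \left(-4\right) \left(-70\right) = -90 + 0 \left(-70\right) = -90 + 0 = -90$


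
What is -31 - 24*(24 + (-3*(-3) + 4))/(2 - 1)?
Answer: -919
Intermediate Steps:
-31 - 24*(24 + (-3*(-3) + 4))/(2 - 1) = -31 - 24*(24 + (9 + 4))/1 = -31 - 24*(24 + 13) = -31 - 888 = -919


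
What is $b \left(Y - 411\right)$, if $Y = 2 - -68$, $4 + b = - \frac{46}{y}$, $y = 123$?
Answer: $\frac{183458}{123} \approx 1491.5$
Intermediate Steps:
$b = - \frac{538}{123}$ ($b = -4 - \frac{46}{123} = - \frac{538}{123} \approx -4.374$)
$Y = 70$ ($Y = 2 + 68 = 70$)
$b \left(Y - 411\right) = - \frac{538 \left(70 - 411\right)}{123} = \left(- \frac{538}{123}\right) \left(-341\right) = \frac{183458}{123}$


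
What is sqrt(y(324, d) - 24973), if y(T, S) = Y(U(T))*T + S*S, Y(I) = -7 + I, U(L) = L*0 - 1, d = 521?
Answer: 2*sqrt(60969) ≈ 493.84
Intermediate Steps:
U(L) = -1 (U(L) = 0 - 1 = -1)
y(T, S) = S**2 - 8*T (y(T, S) = (-7 - 1)*T + S*S = -8*T + S**2 = S**2 - 8*T)
sqrt(y(324, d) - 24973) = sqrt((521**2 - 8*324) - 24973) = sqrt((271441 - 2592) - 24973) = sqrt(268849 - 24973) = sqrt(243876) = 2*sqrt(60969)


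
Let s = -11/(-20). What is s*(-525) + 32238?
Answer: 127797/4 ≈ 31949.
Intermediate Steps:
s = 11/20 (s = -11*(-1/20) = 11/20 ≈ 0.55000)
s*(-525) + 32238 = (11/20)*(-525) + 32238 = -1155/4 + 32238 = 127797/4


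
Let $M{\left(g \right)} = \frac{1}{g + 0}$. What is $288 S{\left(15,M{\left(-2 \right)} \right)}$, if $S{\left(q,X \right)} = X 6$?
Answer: $-864$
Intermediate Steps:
$M{\left(g \right)} = \frac{1}{g}$
$S{\left(q,X \right)} = 6 X$
$288 S{\left(15,M{\left(-2 \right)} \right)} = 288 \frac{6}{-2} = 288 \cdot 6 \left(- \frac{1}{2}\right) = 288 \left(-3\right) = -864$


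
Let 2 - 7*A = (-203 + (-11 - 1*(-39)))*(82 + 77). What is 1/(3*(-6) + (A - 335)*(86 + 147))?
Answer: 7/5937180 ≈ 1.1790e-6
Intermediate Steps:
A = 27827/7 (A = 2/7 - (-203 + (-11 - 1*(-39)))*(82 + 77)/7 = 2/7 - (-203 + (-11 + 39))*159/7 = 2/7 - (-203 + 28)*159/7 = 2/7 - (-25)*159 = 2/7 - ⅐*(-27825) = 2/7 + 3975 = 27827/7 ≈ 3975.3)
1/(3*(-6) + (A - 335)*(86 + 147)) = 1/(3*(-6) + (27827/7 - 335)*(86 + 147)) = 1/(-18 + (25482/7)*233) = 1/(-18 + 5937306/7) = 1/(5937180/7) = 7/5937180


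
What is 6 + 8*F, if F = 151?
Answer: 1214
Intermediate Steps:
6 + 8*F = 6 + 8*151 = 6 + 1208 = 1214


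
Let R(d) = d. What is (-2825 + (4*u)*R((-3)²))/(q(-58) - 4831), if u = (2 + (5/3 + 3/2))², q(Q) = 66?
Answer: 1864/4765 ≈ 0.39119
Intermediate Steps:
u = 961/36 (u = (2 + (5*(⅓) + 3*(½)))² = (2 + (5/3 + 3/2))² = (2 + 19/6)² = (31/6)² = 961/36 ≈ 26.694)
(-2825 + (4*u)*R((-3)²))/(q(-58) - 4831) = (-2825 + (4*(961/36))*(-3)²)/(66 - 4831) = (-2825 + (961/9)*9)/(-4765) = (-2825 + 961)*(-1/4765) = -1864*(-1/4765) = 1864/4765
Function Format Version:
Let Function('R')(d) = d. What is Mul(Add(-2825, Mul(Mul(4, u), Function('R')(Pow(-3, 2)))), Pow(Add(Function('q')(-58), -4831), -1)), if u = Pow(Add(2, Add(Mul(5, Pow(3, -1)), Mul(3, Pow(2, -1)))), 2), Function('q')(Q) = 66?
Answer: Rational(1864, 4765) ≈ 0.39119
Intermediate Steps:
u = Rational(961, 36) (u = Pow(Add(2, Add(Mul(5, Rational(1, 3)), Mul(3, Rational(1, 2)))), 2) = Pow(Add(2, Add(Rational(5, 3), Rational(3, 2))), 2) = Pow(Add(2, Rational(19, 6)), 2) = Pow(Rational(31, 6), 2) = Rational(961, 36) ≈ 26.694)
Mul(Add(-2825, Mul(Mul(4, u), Function('R')(Pow(-3, 2)))), Pow(Add(Function('q')(-58), -4831), -1)) = Mul(Add(-2825, Mul(Mul(4, Rational(961, 36)), Pow(-3, 2))), Pow(Add(66, -4831), -1)) = Mul(Add(-2825, Mul(Rational(961, 9), 9)), Pow(-4765, -1)) = Mul(Add(-2825, 961), Rational(-1, 4765)) = Mul(-1864, Rational(-1, 4765)) = Rational(1864, 4765)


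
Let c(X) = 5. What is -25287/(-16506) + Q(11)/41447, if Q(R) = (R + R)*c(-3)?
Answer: 49994569/32577342 ≈ 1.5346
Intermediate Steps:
Q(R) = 10*R (Q(R) = (R + R)*5 = (2*R)*5 = 10*R)
-25287/(-16506) + Q(11)/41447 = -25287/(-16506) + (10*11)/41447 = -25287*(-1/16506) + 110*(1/41447) = 8429/5502 + 110/41447 = 49994569/32577342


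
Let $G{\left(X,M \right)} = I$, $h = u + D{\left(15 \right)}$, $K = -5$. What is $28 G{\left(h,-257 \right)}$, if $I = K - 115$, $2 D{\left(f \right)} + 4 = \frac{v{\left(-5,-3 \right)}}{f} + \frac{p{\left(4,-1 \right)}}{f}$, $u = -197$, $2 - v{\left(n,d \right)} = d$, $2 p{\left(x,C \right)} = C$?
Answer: $-3360$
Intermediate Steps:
$p{\left(x,C \right)} = \frac{C}{2}$
$v{\left(n,d \right)} = 2 - d$
$D{\left(f \right)} = -2 + \frac{9}{4 f}$ ($D{\left(f \right)} = -2 + \frac{\frac{2 - -3}{f} + \frac{\frac{1}{2} \left(-1\right)}{f}}{2} = -2 + \frac{\frac{2 + 3}{f} - \frac{1}{2 f}}{2} = -2 + \frac{\frac{5}{f} - \frac{1}{2 f}}{2} = -2 + \frac{\frac{9}{2} \frac{1}{f}}{2} = -2 + \frac{9}{4 f}$)
$h = - \frac{3977}{20}$ ($h = -197 - \left(2 - \frac{9}{4 \cdot 15}\right) = -197 + \left(-2 + \frac{9}{4} \cdot \frac{1}{15}\right) = -197 + \left(-2 + \frac{3}{20}\right) = -197 - \frac{37}{20} = - \frac{3977}{20} \approx -198.85$)
$I = -120$ ($I = -5 - 115 = -120$)
$G{\left(X,M \right)} = -120$
$28 G{\left(h,-257 \right)} = 28 \left(-120\right) = -3360$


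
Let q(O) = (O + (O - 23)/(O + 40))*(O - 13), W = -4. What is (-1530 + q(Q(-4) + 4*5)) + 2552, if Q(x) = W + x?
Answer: 52531/52 ≈ 1010.2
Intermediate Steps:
Q(x) = -4 + x
q(O) = (-13 + O)*(O + (-23 + O)/(40 + O)) (q(O) = (O + (-23 + O)/(40 + O))*(-13 + O) = (-13 + O)*(O + (-23 + O)/(40 + O)))
(-1530 + q(Q(-4) + 4*5)) + 2552 = (-1530 + (299 + ((-4 - 4) + 4*5)**3 - 556*((-4 - 4) + 4*5) + 28*((-4 - 4) + 4*5)**2)/(40 + ((-4 - 4) + 4*5))) + 2552 = (-1530 + (299 + (-8 + 20)**3 - 556*(-8 + 20) + 28*(-8 + 20)**2)/(40 + (-8 + 20))) + 2552 = (-1530 + (299 + 12**3 - 556*12 + 28*12**2)/(40 + 12)) + 2552 = (-1530 + (299 + 1728 - 6672 + 28*144)/52) + 2552 = (-1530 + (299 + 1728 - 6672 + 4032)/52) + 2552 = (-1530 + (1/52)*(-613)) + 2552 = (-1530 - 613/52) + 2552 = -80173/52 + 2552 = 52531/52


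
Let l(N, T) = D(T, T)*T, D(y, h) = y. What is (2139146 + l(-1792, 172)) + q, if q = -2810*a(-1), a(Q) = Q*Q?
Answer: 2165920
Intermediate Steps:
a(Q) = Q²
q = -2810 (q = -2810*(-1)² = -2810*1 = -2810)
l(N, T) = T² (l(N, T) = T*T = T²)
(2139146 + l(-1792, 172)) + q = (2139146 + 172²) - 2810 = (2139146 + 29584) - 2810 = 2168730 - 2810 = 2165920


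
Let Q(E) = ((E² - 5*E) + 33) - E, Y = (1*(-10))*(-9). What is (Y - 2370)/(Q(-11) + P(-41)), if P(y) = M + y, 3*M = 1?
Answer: -3420/269 ≈ -12.714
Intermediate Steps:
M = ⅓ (M = (⅓)*1 = ⅓ ≈ 0.33333)
P(y) = ⅓ + y
Y = 90 (Y = -10*(-9) = 90)
Q(E) = 33 + E² - 6*E (Q(E) = (33 + E² - 5*E) - E = 33 + E² - 6*E)
(Y - 2370)/(Q(-11) + P(-41)) = (90 - 2370)/((33 + (-11)² - 6*(-11)) + (⅓ - 41)) = -2280/((33 + 121 + 66) - 122/3) = -2280/(220 - 122/3) = -2280/538/3 = -2280*3/538 = -3420/269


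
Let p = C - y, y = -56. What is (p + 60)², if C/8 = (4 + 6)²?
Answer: 839056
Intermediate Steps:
C = 800 (C = 8*(4 + 6)² = 8*10² = 8*100 = 800)
p = 856 (p = 800 - 1*(-56) = 800 + 56 = 856)
(p + 60)² = (856 + 60)² = 916² = 839056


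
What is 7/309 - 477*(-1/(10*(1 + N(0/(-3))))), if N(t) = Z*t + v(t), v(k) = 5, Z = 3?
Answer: 49271/6180 ≈ 7.9727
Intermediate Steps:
N(t) = 5 + 3*t (N(t) = 3*t + 5 = 5 + 3*t)
7/309 - 477*(-1/(10*(1 + N(0/(-3))))) = 7/309 - 477*(-1/(10*(1 + (5 + 3*(0/(-3)))))) = 7*(1/309) - 477*(-1/(10*(1 + (5 + 3*(0*(-⅓)))))) = 7/309 - 477*(-1/(10*(1 + (5 + 3*0)))) = 7/309 - 477*(-1/(10*(1 + (5 + 0)))) = 7/309 - 477*(-1/(10*(1 + 5))) = 7/309 - 477/((-10*6)) = 7/309 - 477/(-60) = 7/309 - 477*(-1/60) = 7/309 + 159/20 = 49271/6180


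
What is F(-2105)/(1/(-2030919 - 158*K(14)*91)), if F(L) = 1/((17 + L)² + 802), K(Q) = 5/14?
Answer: -1018027/2180273 ≈ -0.46693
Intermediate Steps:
K(Q) = 5/14 (K(Q) = 5*(1/14) = 5/14)
F(L) = 1/(802 + (17 + L)²)
F(-2105)/(1/(-2030919 - 158*K(14)*91)) = 1/((802 + (17 - 2105)²)*(1/(-2030919 - 158*5/14*91))) = 1/((802 + (-2088)²)*(1/(-2030919 - 395/7*91))) = 1/((802 + 4359744)*(1/(-2030919 - 5135))) = 1/(4360546*(1/(-2036054))) = 1/(4360546*(-1/2036054)) = (1/4360546)*(-2036054) = -1018027/2180273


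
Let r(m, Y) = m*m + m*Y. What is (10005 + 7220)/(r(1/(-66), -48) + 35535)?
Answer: 75032100/154793629 ≈ 0.48472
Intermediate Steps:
r(m, Y) = m**2 + Y*m
(10005 + 7220)/(r(1/(-66), -48) + 35535) = (10005 + 7220)/((-48 + 1/(-66))/(-66) + 35535) = 17225/(-(-48 - 1/66)/66 + 35535) = 17225/(-1/66*(-3169/66) + 35535) = 17225/(3169/4356 + 35535) = 17225/(154793629/4356) = 17225*(4356/154793629) = 75032100/154793629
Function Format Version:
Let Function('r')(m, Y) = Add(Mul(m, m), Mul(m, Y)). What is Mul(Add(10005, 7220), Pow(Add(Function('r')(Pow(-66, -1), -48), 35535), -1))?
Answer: Rational(75032100, 154793629) ≈ 0.48472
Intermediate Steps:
Function('r')(m, Y) = Add(Pow(m, 2), Mul(Y, m))
Mul(Add(10005, 7220), Pow(Add(Function('r')(Pow(-66, -1), -48), 35535), -1)) = Mul(Add(10005, 7220), Pow(Add(Mul(Pow(-66, -1), Add(-48, Pow(-66, -1))), 35535), -1)) = Mul(17225, Pow(Add(Mul(Rational(-1, 66), Add(-48, Rational(-1, 66))), 35535), -1)) = Mul(17225, Pow(Add(Mul(Rational(-1, 66), Rational(-3169, 66)), 35535), -1)) = Mul(17225, Pow(Add(Rational(3169, 4356), 35535), -1)) = Mul(17225, Pow(Rational(154793629, 4356), -1)) = Mul(17225, Rational(4356, 154793629)) = Rational(75032100, 154793629)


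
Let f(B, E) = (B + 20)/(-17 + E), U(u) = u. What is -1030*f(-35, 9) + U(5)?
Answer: -7705/4 ≈ -1926.3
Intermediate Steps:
f(B, E) = (20 + B)/(-17 + E)
-1030*f(-35, 9) + U(5) = -1030*(20 - 35)/(-17 + 9) + 5 = -1030*(-15)/(-8) + 5 = -(-515)*(-15)/4 + 5 = -1030*15/8 + 5 = -7725/4 + 5 = -7705/4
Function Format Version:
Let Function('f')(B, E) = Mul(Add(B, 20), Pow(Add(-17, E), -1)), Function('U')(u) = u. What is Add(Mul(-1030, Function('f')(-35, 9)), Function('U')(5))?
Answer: Rational(-7705, 4) ≈ -1926.3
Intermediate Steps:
Function('f')(B, E) = Mul(Pow(Add(-17, E), -1), Add(20, B)) (Function('f')(B, E) = Mul(Add(20, B), Pow(Add(-17, E), -1)) = Mul(Pow(Add(-17, E), -1), Add(20, B)))
Add(Mul(-1030, Function('f')(-35, 9)), Function('U')(5)) = Add(Mul(-1030, Mul(Pow(Add(-17, 9), -1), Add(20, -35))), 5) = Add(Mul(-1030, Mul(Pow(-8, -1), -15)), 5) = Add(Mul(-1030, Mul(Rational(-1, 8), -15)), 5) = Add(Mul(-1030, Rational(15, 8)), 5) = Add(Rational(-7725, 4), 5) = Rational(-7705, 4)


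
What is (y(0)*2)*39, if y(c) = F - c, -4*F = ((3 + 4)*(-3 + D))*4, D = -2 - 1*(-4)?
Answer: 546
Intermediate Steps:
D = 2 (D = -2 + 4 = 2)
F = 7 (F = -(3 + 4)*(-3 + 2)*4/4 = -7*(-1)*4/4 = -(-7)*4/4 = -¼*(-28) = 7)
y(c) = 7 - c
(y(0)*2)*39 = ((7 - 1*0)*2)*39 = ((7 + 0)*2)*39 = (7*2)*39 = 14*39 = 546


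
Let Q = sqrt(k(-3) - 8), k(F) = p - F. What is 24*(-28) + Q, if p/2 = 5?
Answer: -672 + sqrt(5) ≈ -669.76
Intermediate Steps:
p = 10 (p = 2*5 = 10)
k(F) = 10 - F
Q = sqrt(5) (Q = sqrt((10 - 1*(-3)) - 8) = sqrt((10 + 3) - 8) = sqrt(13 - 8) = sqrt(5) ≈ 2.2361)
24*(-28) + Q = 24*(-28) + sqrt(5) = -672 + sqrt(5)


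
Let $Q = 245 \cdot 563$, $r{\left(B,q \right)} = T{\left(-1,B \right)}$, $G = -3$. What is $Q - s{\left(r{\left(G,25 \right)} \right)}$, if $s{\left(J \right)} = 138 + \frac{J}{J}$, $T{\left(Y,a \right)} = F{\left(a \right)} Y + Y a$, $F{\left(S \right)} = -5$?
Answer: $137796$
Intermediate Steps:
$T{\left(Y,a \right)} = - 5 Y + Y a$
$r{\left(B,q \right)} = 5 - B$ ($r{\left(B,q \right)} = - (-5 + B) = 5 - B$)
$s{\left(J \right)} = 139$ ($s{\left(J \right)} = 138 + 1 = 139$)
$Q = 137935$
$Q - s{\left(r{\left(G,25 \right)} \right)} = 137935 - 139 = 137796$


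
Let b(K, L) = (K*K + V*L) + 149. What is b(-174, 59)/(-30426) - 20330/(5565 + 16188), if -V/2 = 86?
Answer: -353215387/220618926 ≈ -1.6010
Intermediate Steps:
V = -172 (V = -2*86 = -172)
b(K, L) = 149 + K**2 - 172*L (b(K, L) = (K*K - 172*L) + 149 = (K**2 - 172*L) + 149 = 149 + K**2 - 172*L)
b(-174, 59)/(-30426) - 20330/(5565 + 16188) = (149 + (-174)**2 - 172*59)/(-30426) - 20330/(5565 + 16188) = (149 + 30276 - 10148)*(-1/30426) - 20330/21753 = 20277*(-1/30426) - 20330*1/21753 = -6759/10142 - 20330/21753 = -353215387/220618926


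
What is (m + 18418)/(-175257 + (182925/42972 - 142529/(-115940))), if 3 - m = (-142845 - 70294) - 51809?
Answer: -29412366115165/18190280824064 ≈ -1.6169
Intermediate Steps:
m = 264951 (m = 3 - ((-142845 - 70294) - 51809) = 3 - (-213139 - 51809) = 3 - 1*(-264948) = 3 + 264948 = 264951)
(m + 18418)/(-175257 + (182925/42972 - 142529/(-115940))) = (264951 + 18418)/(-175257 + (182925/42972 - 142529/(-115940))) = 283369/(-175257 + (182925*(1/42972) - 142529*(-1/115940))) = 283369/(-175257 + (60975/14324 + 142529/115940)) = 283369/(-175257 + 569439181/103795285) = 283369/(-18190280824064/103795285) = 283369*(-103795285/18190280824064) = -29412366115165/18190280824064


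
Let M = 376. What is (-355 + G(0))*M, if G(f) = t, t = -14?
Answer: -138744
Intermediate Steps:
G(f) = -14
(-355 + G(0))*M = (-355 - 14)*376 = -369*376 = -138744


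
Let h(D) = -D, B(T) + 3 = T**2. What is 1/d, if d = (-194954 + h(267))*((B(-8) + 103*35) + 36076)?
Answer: -1/7758472982 ≈ -1.2889e-10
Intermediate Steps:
B(T) = -3 + T**2
d = -7758472982 (d = (-194954 - 1*267)*(((-3 + (-8)**2) + 103*35) + 36076) = (-194954 - 267)*(((-3 + 64) + 3605) + 36076) = -195221*((61 + 3605) + 36076) = -195221*(3666 + 36076) = -195221*39742 = -7758472982)
1/d = 1/(-7758472982) = -1/7758472982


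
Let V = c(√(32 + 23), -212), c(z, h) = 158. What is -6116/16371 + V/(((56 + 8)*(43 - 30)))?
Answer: -1250947/6810336 ≈ -0.18368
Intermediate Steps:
V = 158
-6116/16371 + V/(((56 + 8)*(43 - 30))) = -6116/16371 + 158/(((56 + 8)*(43 - 30))) = -6116*1/16371 + 158/((64*13)) = -6116/16371 + 158/832 = -6116/16371 + 158*(1/832) = -6116/16371 + 79/416 = -1250947/6810336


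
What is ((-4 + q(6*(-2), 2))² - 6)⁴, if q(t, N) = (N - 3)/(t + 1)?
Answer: 1590446354641/214358881 ≈ 7419.5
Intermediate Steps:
q(t, N) = (-3 + N)/(1 + t)
((-4 + q(6*(-2), 2))² - 6)⁴ = ((-4 + (-3 + 2)/(1 + 6*(-2)))² - 6)⁴ = ((-4 - 1/(1 - 12))² - 6)⁴ = ((-4 - 1/(-11))² - 6)⁴ = ((-4 - 1/11*(-1))² - 6)⁴ = ((-4 + 1/11)² - 6)⁴ = ((-43/11)² - 6)⁴ = (1849/121 - 6)⁴ = (1123/121)⁴ = 1590446354641/214358881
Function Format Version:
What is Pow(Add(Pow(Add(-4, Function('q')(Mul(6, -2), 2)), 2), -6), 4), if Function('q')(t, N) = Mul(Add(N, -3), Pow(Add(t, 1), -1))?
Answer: Rational(1590446354641, 214358881) ≈ 7419.5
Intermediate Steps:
Function('q')(t, N) = Mul(Pow(Add(1, t), -1), Add(-3, N)) (Function('q')(t, N) = Mul(Add(-3, N), Pow(Add(1, t), -1)) = Mul(Pow(Add(1, t), -1), Add(-3, N)))
Pow(Add(Pow(Add(-4, Function('q')(Mul(6, -2), 2)), 2), -6), 4) = Pow(Add(Pow(Add(-4, Mul(Pow(Add(1, Mul(6, -2)), -1), Add(-3, 2))), 2), -6), 4) = Pow(Add(Pow(Add(-4, Mul(Pow(Add(1, -12), -1), -1)), 2), -6), 4) = Pow(Add(Pow(Add(-4, Mul(Pow(-11, -1), -1)), 2), -6), 4) = Pow(Add(Pow(Add(-4, Mul(Rational(-1, 11), -1)), 2), -6), 4) = Pow(Add(Pow(Add(-4, Rational(1, 11)), 2), -6), 4) = Pow(Add(Pow(Rational(-43, 11), 2), -6), 4) = Pow(Add(Rational(1849, 121), -6), 4) = Pow(Rational(1123, 121), 4) = Rational(1590446354641, 214358881)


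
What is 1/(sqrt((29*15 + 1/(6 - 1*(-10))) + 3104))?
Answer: 4*sqrt(2265)/11325 ≈ 0.016810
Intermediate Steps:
1/(sqrt((29*15 + 1/(6 - 1*(-10))) + 3104)) = 1/(sqrt((435 + 1/(6 + 10)) + 3104)) = 1/(sqrt((435 + 1/16) + 3104)) = 1/(sqrt(6961/16 + 3104)) = 1/(sqrt(56625/16)) = 1/(5*sqrt(2265)/4) = 4*sqrt(2265)/11325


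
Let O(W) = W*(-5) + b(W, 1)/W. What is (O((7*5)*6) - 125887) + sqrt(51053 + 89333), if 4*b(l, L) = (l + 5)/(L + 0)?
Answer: -21325373/168 + sqrt(140386) ≈ -1.2656e+5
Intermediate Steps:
b(l, L) = (5 + l)/(4*L) (b(l, L) = ((l + 5)/(L + 0))/4 = ((5 + l)/L)/4 = (5 + l)/(4*L))
O(W) = -5*W + (5/4 + W/4)/W (O(W) = W*(-5) + ((1/4)*(5 + W)/1)/W = -5*W + ((1/4)*1*(5 + W))/W = -5*W + (5/4 + W/4)/W)
(O((7*5)*6) - 125887) + sqrt(51053 + 89333) = ((5 + (7*5)*6 - 20*((7*5)*6)**2)/(4*(((7*5)*6))) - 125887) + sqrt(51053 + 89333) = ((5 + 35*6 - 20*(35*6)**2)/(4*((35*6))) - 125887) + sqrt(140386) = ((1/4)*(5 + 210 - 20*210**2)/210 - 125887) + sqrt(140386) = ((1/4)*(1/210)*(5 + 210 - 20*44100) - 125887) + sqrt(140386) = ((1/4)*(1/210)*(5 + 210 - 882000) - 125887) + sqrt(140386) = ((1/4)*(1/210)*(-881785) - 125887) + sqrt(140386) = (-176357/168 - 125887) + sqrt(140386) = -21325373/168 + sqrt(140386)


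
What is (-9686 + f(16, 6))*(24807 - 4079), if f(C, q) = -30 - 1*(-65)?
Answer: -200045928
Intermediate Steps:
f(C, q) = 35 (f(C, q) = -30 + 65 = 35)
(-9686 + f(16, 6))*(24807 - 4079) = (-9686 + 35)*(24807 - 4079) = -9651*20728 = -200045928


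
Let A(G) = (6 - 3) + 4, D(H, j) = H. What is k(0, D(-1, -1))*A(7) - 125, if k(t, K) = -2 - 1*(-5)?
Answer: -104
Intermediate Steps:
k(t, K) = 3 (k(t, K) = -2 + 5 = 3)
A(G) = 7 (A(G) = 3 + 4 = 7)
k(0, D(-1, -1))*A(7) - 125 = 3*7 - 125 = 21 - 125 = -104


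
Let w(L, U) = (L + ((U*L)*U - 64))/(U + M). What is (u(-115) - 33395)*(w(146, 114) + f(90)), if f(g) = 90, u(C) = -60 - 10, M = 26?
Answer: -6392142957/14 ≈ -4.5658e+8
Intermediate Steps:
u(C) = -70
w(L, U) = (-64 + L + L*U²)/(26 + U) (w(L, U) = (L + ((U*L)*U - 64))/(U + 26) = (L + ((L*U)*U - 64))/(26 + U) = (L + (L*U² - 64))/(26 + U) = (L + (-64 + L*U²))/(26 + U) = (-64 + L + L*U²)/(26 + U))
(u(-115) - 33395)*(w(146, 114) + f(90)) = (-70 - 33395)*((-64 + 146 + 146*114²)/(26 + 114) + 90) = -33465*((-64 + 146 + 146*12996)/140 + 90) = -33465*((-64 + 146 + 1897416)/140 + 90) = -33465*((1/140)*1897498 + 90) = -33465*(948749/70 + 90) = -33465*955049/70 = -6392142957/14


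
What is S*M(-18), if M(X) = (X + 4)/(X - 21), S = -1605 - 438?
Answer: -9534/13 ≈ -733.38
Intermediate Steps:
S = -2043
M(X) = (4 + X)/(-21 + X)
S*M(-18) = -2043*(4 - 18)/(-21 - 18) = -2043*(-14)/(-39) = -(-681)*(-14)/13 = -2043*14/39 = -9534/13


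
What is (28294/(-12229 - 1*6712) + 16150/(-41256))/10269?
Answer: -15672281/85367059596 ≈ -0.00018359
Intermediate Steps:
(28294/(-12229 - 1*6712) + 16150/(-41256))/10269 = (28294/(-12229 - 6712) + 16150*(-1/41256))*(1/10269) = (28294/(-18941) - 8075/20628)*(1/10269) = (28294*(-1/18941) - 8075/20628)*(1/10269) = (-602/403 - 8075/20628)*(1/10269) = -15672281/8313084*1/10269 = -15672281/85367059596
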